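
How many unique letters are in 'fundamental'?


Unique letters in 'fundamental': {a, d, e, f, l, m, n, t, u} = 9 distinct letters.

9


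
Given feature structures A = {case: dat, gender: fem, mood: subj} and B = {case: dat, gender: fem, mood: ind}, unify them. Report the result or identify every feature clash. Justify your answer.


Compare features:
case: A=dat vs B=dat -> unified: dat
gender: A=fem vs B=fem -> unified: fem
mood: A=subj vs B=ind -> CLASH
Clash detected on feature 'mood' (subj vs ind); unification fails.

CLASH on 'mood' (subj vs ind)


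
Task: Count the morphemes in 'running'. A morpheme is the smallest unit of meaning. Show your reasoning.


Decomposition: run (root) + -ing (suffix) = 2 morpheme(s)

2 morphemes


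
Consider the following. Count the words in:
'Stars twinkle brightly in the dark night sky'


Split into words: Stars | twinkle | brightly | in | the | dark | night | sky = 8 words.

8


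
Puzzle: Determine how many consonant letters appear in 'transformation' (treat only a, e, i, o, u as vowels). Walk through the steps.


Consonants in 'transformation': t, r, n, s, f, r, m, t, n = 9 consonants.

9


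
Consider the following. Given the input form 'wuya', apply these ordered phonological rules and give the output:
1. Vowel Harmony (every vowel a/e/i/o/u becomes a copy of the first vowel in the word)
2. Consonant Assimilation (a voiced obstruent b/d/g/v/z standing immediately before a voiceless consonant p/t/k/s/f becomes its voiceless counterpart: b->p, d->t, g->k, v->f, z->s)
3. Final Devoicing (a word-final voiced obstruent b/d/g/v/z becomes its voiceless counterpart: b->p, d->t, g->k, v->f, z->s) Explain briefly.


Starting form: 'wuya'
Rule 1: Vowel Harmony: all vowels become 'u' (matching first vowel). 'wuya' -> 'wuyu'
Rule 2: Consonant Assimilation: no voiced obstruent (b/d/g/v/z) stands immediately before a voiceless consonant (p/t/k/s/f). No change.
Rule 3: Final Devoicing: the word ends in the vowel 'u', not a consonant. No change.
Final form: 'wuyu'

wuyu


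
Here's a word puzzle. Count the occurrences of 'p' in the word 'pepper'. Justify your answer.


Letter 'p' in 'pepper': found at position(s) 1, 3, 4 = 3 occurrence(s).

3


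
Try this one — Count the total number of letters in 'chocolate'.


Spell out 'chocolate' and number each letter: c(1), h(2), o(3), c(4), o(5), l(6), a(7), t(8), e(9). Total: 9 letters.

9


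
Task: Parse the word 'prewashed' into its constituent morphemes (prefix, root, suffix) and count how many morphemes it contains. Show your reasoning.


Step 1: Identify prefix: 'pre' (meaning: before)
Step 2: Identify root: 'wash'
Step 3: Identify suffix(es): 'ed'
Decomposition: pre- (prefix: before) + wash (root) + -ed (suffix: past)
Total morphemes: 3

3 morphemes (pre- (prefix: before) + wash (root) + -ed (suffix: past))


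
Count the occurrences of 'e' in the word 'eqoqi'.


Letter 'e' in 'eqoqi': found at position(s) 1 = 1 occurrence(s).

1


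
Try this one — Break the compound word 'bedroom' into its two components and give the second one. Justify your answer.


Split 'bedroom' into 'bed' + 'room'. The second part is 'room'.

room


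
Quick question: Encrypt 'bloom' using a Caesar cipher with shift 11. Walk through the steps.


Shift each letter by 11: b -> m, l -> w, o -> z, o -> z, m -> x. Result: 'mwzzx'.

mwzzx


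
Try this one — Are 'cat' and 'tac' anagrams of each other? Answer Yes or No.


Sorted letters of 'cat': 'act'
Sorted letters of 'tac': 'act'
They match.

Yes


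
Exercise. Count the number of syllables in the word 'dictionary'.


Break 'dictionary' into syllables: dic-tion-ar-y -> dic | tion | ar | y = 4 syllables

4 syllables


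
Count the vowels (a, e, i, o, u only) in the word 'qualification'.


Vowels in 'qualification': u, a, i, i, a, i, o = 7 vowels.

7


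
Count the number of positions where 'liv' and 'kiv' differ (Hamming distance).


Alignment:
Position 1: 'l' vs 'k' = DIFFER
Position 2: 'i' vs 'i' = match
Position 3: 'v' vs 'v' = match
Total differences: 1

1


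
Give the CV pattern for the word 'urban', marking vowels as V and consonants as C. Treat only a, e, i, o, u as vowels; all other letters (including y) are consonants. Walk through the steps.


Letter mapping: u = V, r = C, b = C, a = V, n = C.

VCCVC


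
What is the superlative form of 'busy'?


Apply superlative formation (consonant + y: change y to i, add -est): 'busy' -> 'busiest'.

busiest


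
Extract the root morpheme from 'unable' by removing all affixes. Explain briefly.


Remove prefix 'un' from 'unable' to get root 'able'.

able


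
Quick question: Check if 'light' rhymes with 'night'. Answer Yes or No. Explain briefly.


Rime (stressed vowel + following sounds) of 'light': -ight = /aɪt/
Rime of 'night': -ight = /aɪt/
/aɪt/ and /aɪt/ are the same ending sound, so the words rhyme.

Yes


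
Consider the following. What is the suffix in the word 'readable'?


The word 'readable' = 'read' (root) + '-able' (suffix). The suffix is '-able'.

able


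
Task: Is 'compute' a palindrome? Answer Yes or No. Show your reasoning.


Forward: 'compute'
Reversed: 'etupmoc'
They differ.

No


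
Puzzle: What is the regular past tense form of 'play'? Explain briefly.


Apply rule: Add -ed. 'play' becomes 'played'.

played


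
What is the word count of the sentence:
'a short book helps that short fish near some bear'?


Split into words: a | short | book | helps | that | short | fish | near | some | bear = 10 words.

10


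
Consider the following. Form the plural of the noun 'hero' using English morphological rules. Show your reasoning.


Apply rule: Add -es (consonant + o). 'hero' becomes 'heroes'.

heroes


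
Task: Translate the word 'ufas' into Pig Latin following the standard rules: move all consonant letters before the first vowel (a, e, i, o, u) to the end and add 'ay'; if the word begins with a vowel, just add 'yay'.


'ufas' starts with a vowel, so add 'yay': 'ufasyay'.

ufasyay


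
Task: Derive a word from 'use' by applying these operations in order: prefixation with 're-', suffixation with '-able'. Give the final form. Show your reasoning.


Step 1: Add prefix 're-' to 'use' = 'reuse'
Step 2: Add suffix '-able' to 'reuse' = 'reusable'

reusable


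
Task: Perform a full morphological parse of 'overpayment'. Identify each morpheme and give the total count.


Step 1: Identify prefix: 'over' (meaning: excessively)
Step 2: Identify root: 'pay'
Step 3: Identify suffix(es): 'ment'
Decomposition: over- (prefix: excessively) + pay (root) + -ment (suffix: action/result)
Total morphemes: 3

3 morphemes (over- (prefix: excessively) + pay (root) + -ment (suffix: action/result))


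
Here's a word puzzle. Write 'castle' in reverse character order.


Reverse 'castle' character by character: 'eltsac'.

eltsac


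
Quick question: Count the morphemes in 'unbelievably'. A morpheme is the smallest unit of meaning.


Decomposition: un- (prefix) + believe (root) + -able (suffix) + -ly (suffix) = 4 morpheme(s)

4 morphemes


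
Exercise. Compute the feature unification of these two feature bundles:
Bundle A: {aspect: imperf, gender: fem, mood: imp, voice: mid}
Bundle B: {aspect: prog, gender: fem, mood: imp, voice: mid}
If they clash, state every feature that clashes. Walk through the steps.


Compare features:
aspect: A=imperf vs B=prog -> CLASH
gender: A=fem vs B=fem -> unified: fem
mood: A=imp vs B=imp -> unified: imp
voice: A=mid vs B=mid -> unified: mid
Clash detected on feature 'aspect' (imperf vs prog); unification fails.

CLASH on 'aspect' (imperf vs prog)


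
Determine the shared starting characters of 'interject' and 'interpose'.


Compare from the start: 5 characters match: 'inter'. Mismatch at position 6: 'j' vs 'p'.

inter


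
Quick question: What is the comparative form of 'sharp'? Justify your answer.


Apply comparative formation (add -er): 'sharp' -> 'sharper'.

sharper


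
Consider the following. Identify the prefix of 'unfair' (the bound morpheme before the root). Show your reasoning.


The word 'unfair' = 'un' (prefix) + 'fair' (root). The prefix is 'un'.

un


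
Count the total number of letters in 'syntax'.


Spell out 'syntax' and number each letter: s(1), y(2), n(3), t(4), a(5), x(6). Total: 6 letters.

6


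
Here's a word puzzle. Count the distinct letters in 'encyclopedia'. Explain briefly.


Unique letters in 'encyclopedia': {a, c, d, e, i, l, n, o, p, y} = 10 distinct letters.

10


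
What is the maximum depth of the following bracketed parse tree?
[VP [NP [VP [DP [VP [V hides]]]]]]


Count bracket nesting levels:
'[' at pos 0: depth = 1
'[' at pos 4: depth = 2
'[' at pos 8: depth = 3
'[' at pos 12: depth = 4
'[' at pos 16: depth = 5
'[' at pos 20: depth = 6
Maximum depth reached: 6

6


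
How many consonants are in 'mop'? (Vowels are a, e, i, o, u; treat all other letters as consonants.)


Consonants in 'mop': m, p = 2 consonants.

2


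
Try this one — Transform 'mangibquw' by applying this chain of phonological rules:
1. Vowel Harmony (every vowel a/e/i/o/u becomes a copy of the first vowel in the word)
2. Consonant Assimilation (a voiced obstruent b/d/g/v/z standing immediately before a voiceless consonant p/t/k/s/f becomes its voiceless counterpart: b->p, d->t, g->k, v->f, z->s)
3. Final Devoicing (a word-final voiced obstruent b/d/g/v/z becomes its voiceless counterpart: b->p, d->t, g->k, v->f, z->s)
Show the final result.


Starting form: 'mangibquw'
Rule 1: Vowel Harmony: all vowels become 'a' (matching first vowel). 'mangibquw' -> 'mangabqaw'
Rule 2: Consonant Assimilation: no voiced obstruent (b/d/g/v/z) stands immediately before a voiceless consonant (p/t/k/s/f). No change.
Rule 3: Final Devoicing: final consonant 'w' is not one of the voiced obstruents b/d/g/v/z. No change.
Final form: 'mangabqaw'

mangabqaw


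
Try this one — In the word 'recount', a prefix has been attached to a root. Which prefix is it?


The word 'recount' = 're' (prefix) + 'count' (root). The prefix is 're'.

re


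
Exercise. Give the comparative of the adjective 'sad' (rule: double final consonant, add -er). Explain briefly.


Apply comparative formation (double final consonant, add -er): 'sad' -> 'sadder'.

sadder


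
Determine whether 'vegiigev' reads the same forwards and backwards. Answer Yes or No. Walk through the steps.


Forward: 'vegiigev'
Reversed: 'vegiigev'
They are identical.

Yes


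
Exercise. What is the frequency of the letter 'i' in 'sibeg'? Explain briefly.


Letter 'i' in 'sibeg': found at position(s) 2 = 1 occurrence(s).

1


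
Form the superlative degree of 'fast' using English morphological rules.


Apply superlative formation (add -est): 'fast' -> 'fastest'.

fastest


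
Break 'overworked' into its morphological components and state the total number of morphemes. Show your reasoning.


Step 1: Identify prefix: 'over' (meaning: excessively)
Step 2: Identify root: 'work'
Step 3: Identify suffix(es): 'ed'
Decomposition: over- (prefix: excessively) + work (root) + -ed (suffix: past)
Total morphemes: 3

3 morphemes (over- (prefix: excessively) + work (root) + -ed (suffix: past))


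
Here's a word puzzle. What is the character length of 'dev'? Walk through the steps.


Spell out 'dev' and number each letter: d(1), e(2), v(3). Total: 3 letters.

3


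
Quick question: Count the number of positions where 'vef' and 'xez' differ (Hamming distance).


Alignment:
Position 1: 'v' vs 'x' = DIFFER
Position 2: 'e' vs 'e' = match
Position 3: 'f' vs 'z' = DIFFER
Total differences: 2

2


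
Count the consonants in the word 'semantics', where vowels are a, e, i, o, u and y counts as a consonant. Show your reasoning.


Consonants in 'semantics': s, m, n, t, c, s = 6 consonants.

6


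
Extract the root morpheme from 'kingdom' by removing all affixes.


Remove suffix '-dom' from 'kingdom' to get root 'king'.

king


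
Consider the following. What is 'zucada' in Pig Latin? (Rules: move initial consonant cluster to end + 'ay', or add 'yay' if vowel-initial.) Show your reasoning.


'zucada': move consonant cluster 'z' to end and add 'ay': 'ucadazay'.

ucadazay


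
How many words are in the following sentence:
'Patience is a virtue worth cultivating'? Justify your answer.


Split into words: Patience | is | a | virtue | worth | cultivating = 6 words.

6


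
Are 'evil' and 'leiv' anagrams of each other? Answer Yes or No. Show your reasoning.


Sorted letters of 'evil': 'eilv'
Sorted letters of 'leiv': 'eilv'
They match.

Yes


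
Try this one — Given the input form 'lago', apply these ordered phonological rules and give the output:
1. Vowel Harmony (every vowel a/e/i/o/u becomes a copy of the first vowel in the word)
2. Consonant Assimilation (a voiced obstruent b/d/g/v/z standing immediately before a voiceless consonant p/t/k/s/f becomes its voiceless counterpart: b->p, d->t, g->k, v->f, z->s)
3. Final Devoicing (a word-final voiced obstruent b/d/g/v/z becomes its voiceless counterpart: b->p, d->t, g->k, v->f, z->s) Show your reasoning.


Starting form: 'lago'
Rule 1: Vowel Harmony: all vowels become 'a' (matching first vowel). 'lago' -> 'laga'
Rule 2: Consonant Assimilation: no voiced obstruent (b/d/g/v/z) stands immediately before a voiceless consonant (p/t/k/s/f). No change.
Rule 3: Final Devoicing: the word ends in the vowel 'a', not a consonant. No change.
Final form: 'laga'

laga


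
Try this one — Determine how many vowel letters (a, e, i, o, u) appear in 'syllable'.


Vowels in 'syllable': a, e = 2 vowels.

2


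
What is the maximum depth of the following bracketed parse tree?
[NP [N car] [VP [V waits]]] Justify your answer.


Count bracket nesting levels:
'[' at pos 0: depth = 1
'[' at pos 4: depth = 2
'[' at pos 12: depth = 2
'[' at pos 16: depth = 3
Maximum depth reached: 3

3


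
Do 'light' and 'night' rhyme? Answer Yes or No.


Rime (stressed vowel + following sounds) of 'light': -ight = /aɪt/
Rime of 'night': -ight = /aɪt/
/aɪt/ and /aɪt/ are the same ending sound, so the words rhyme.

Yes


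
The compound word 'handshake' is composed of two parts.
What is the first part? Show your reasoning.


Split 'handshake' into 'hand' + 'shake'. The first part is 'hand'.

hand


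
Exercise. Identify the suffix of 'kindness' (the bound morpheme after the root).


The word 'kindness' = 'kind' (root) + '-ness' (suffix). The suffix is '-ness'.

ness


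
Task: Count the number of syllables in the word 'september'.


Break 'september' into syllables: sep-tem-ber -> sep | tem | ber = 3 syllables

3 syllables


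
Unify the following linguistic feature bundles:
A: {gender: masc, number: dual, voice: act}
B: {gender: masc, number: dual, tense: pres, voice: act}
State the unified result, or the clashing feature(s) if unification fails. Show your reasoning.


Compare features:
gender: A=masc vs B=masc -> unified: masc
number: A=dual vs B=dual -> unified: dual
tense: A=_ vs B=pres -> unified: pres
voice: A=act vs B=act -> unified: act
No clashes found.

Unified: {gender: masc, number: dual, tense: pres, voice: act}


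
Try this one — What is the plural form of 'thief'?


Apply rule: Change -f to -ves. 'thief' becomes 'thieves'.

thieves


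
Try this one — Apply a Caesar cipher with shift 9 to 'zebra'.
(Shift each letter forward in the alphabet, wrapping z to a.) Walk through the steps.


Shift each letter by 9: z -> i, e -> n, b -> k, r -> a, a -> j. Result: 'inkaj'.

inkaj


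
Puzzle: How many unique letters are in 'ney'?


Unique letters in 'ney': {e, n, y} = 3 distinct letters.

3


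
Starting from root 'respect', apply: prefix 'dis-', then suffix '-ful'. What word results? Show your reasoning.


Step 1: Add prefix 'dis-' to 'respect' = 'disrespect'
Step 2: Add suffix '-ful' to 'disrespect' = 'disrespectful'

disrespectful


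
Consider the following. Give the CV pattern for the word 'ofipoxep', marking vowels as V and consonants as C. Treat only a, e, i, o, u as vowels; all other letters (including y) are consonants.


Letter mapping: o = V, f = C, i = V, p = C, o = V, x = C, e = V, p = C.

VCVCVCVC


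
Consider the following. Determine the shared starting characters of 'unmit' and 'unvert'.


Compare from the start: 2 characters match: 'un'. Mismatch at position 3: 'm' vs 'v'.

un


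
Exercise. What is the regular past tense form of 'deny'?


Apply rule: Change -y to -ied. 'deny' becomes 'denied'.

denied


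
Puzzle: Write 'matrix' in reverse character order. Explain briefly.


Reverse 'matrix' character by character: 'xirtam'.

xirtam


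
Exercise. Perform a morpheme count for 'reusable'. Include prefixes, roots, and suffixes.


Decomposition: re- (prefix) + use (root) + -able (suffix) = 3 morpheme(s)

3 morphemes


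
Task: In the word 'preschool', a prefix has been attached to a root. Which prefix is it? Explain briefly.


The word 'preschool' = 'pre' (prefix) + 'school' (root). The prefix is 'pre'.

pre


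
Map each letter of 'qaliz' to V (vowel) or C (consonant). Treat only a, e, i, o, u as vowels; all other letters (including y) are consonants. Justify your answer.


Letter mapping: q = C, a = V, l = C, i = V, z = C.

CVCVC


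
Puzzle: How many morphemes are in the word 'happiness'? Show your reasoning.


Decomposition: happy (root) + -ness (suffix) = 2 morpheme(s)

2 morphemes


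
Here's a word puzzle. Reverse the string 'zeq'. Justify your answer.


Reverse 'zeq' character by character: 'qez'.

qez


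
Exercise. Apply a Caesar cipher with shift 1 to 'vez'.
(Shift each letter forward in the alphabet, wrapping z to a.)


Shift each letter by 1: v -> w, e -> f, z -> a. Result: 'wfa'.

wfa


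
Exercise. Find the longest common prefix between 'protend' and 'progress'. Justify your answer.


Compare from the start: 3 characters match: 'pro'. Mismatch at position 4: 't' vs 'g'.

pro


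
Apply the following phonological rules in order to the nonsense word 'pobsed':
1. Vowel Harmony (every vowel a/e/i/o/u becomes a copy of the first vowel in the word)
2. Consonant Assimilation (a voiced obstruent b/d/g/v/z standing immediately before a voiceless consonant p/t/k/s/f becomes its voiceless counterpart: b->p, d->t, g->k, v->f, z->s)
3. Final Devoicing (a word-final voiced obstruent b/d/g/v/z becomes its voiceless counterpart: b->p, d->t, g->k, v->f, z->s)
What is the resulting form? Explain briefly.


Starting form: 'pobsed'
Rule 1: Vowel Harmony: all vowels become 'o' (matching first vowel). 'pobsed' -> 'pobsod'
Rule 2: Consonant Assimilation: voiced obstruent before voiceless consonant becomes voiceless ('bs' -> 'ps'). 'pobsod' -> 'popsod'
Rule 3: Final Devoicing: word-final voiced obstruent 'd' becomes voiceless 't'. 'popsod' -> 'popsot'
Final form: 'popsot'

popsot


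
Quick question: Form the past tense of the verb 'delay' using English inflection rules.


Apply rule: Add -ed. 'delay' becomes 'delayed'.

delayed


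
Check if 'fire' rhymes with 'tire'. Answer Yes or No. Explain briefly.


Rime (stressed vowel + following sounds) of 'fire': -ire = /aɪər/
Rime of 'tire': -ire = /aɪər/
/aɪər/ and /aɪər/ are the same ending sound, so the words rhyme.

Yes


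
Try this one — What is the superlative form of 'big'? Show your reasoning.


Apply superlative formation (double final consonant, add -est): 'big' -> 'biggest'.

biggest


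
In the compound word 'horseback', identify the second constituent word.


Split 'horseback' into 'horse' + 'back'. The second part is 'back'.

back


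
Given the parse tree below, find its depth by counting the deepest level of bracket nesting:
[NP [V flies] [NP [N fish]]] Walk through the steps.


Count bracket nesting levels:
'[' at pos 0: depth = 1
'[' at pos 4: depth = 2
'[' at pos 14: depth = 2
'[' at pos 18: depth = 3
Maximum depth reached: 3

3


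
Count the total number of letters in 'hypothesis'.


Spell out 'hypothesis' and number each letter: h(1), y(2), p(3), o(4), t(5), h(6), e(7), s(8), i(9), s(10). Total: 10 letters.

10


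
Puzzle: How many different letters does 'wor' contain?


Unique letters in 'wor': {o, r, w} = 3 distinct letters.

3


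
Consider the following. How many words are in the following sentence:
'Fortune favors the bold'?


Split into words: Fortune | favors | the | bold = 4 words.

4


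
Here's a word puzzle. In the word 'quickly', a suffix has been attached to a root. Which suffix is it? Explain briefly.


The word 'quickly' = 'quick' (root) + '-ly' (suffix). The suffix is '-ly'.

ly


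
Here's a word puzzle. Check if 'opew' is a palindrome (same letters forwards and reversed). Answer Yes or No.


Forward: 'opew'
Reversed: 'wepo'
They differ.

No


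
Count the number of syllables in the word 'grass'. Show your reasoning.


Break 'grass' into syllables: grass -> grass = 1 syllable

1 syllable


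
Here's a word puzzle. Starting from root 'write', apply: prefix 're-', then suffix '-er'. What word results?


Step 1: Add prefix 're-' to 'write' = 'rewrite'
Step 2: Add suffix '-er' to 'rewrite' = 'rewriter'

rewriter


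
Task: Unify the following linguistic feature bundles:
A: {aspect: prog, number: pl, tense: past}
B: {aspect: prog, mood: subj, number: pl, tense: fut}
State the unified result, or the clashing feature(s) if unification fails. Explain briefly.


Compare features:
aspect: A=prog vs B=prog -> unified: prog
mood: A=_ vs B=subj -> unified: subj
number: A=pl vs B=pl -> unified: pl
tense: A=past vs B=fut -> CLASH
Clash detected on feature 'tense' (past vs fut); unification fails.

CLASH on 'tense' (past vs fut)


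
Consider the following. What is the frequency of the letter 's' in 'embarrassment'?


Letter 's' in 'embarrassment': found at position(s) 8, 9 = 2 occurrence(s).

2


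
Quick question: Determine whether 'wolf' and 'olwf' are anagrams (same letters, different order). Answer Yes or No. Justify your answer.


Sorted letters of 'wolf': 'flow'
Sorted letters of 'olwf': 'flow'
They match.

Yes


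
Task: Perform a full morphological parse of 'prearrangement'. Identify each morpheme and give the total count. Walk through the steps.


Step 1: Identify prefix: 'pre' (meaning: before)
Step 2: Identify root: 'arrange'
Step 3: Identify suffix(es): 'ment'
Decomposition: pre- (prefix: before) + arrange (root) + -ment (suffix: action/result)
Total morphemes: 3

3 morphemes (pre- (prefix: before) + arrange (root) + -ment (suffix: action/result))


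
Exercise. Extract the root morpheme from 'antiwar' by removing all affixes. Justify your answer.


Remove prefix 'anti' from 'antiwar' to get root 'war'.

war


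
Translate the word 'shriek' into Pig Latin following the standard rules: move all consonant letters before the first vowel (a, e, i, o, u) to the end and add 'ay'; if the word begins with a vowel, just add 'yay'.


'shriek': move consonant cluster 'shr' to end and add 'ay': 'iekshray'.

iekshray


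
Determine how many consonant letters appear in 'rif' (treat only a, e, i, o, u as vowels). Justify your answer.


Consonants in 'rif': r, f = 2 consonants.

2


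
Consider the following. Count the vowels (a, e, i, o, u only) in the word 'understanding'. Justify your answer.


Vowels in 'understanding': u, e, a, i = 4 vowels.

4


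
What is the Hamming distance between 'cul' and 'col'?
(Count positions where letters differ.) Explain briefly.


Alignment:
Position 1: 'c' vs 'c' = match
Position 2: 'u' vs 'o' = DIFFER
Position 3: 'l' vs 'l' = match
Total differences: 1

1


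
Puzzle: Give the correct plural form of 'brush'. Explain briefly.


Apply rule: Add -es (sibilant/fricative ending). 'brush' becomes 'brushes'.

brushes


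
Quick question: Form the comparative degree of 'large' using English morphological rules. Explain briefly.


Apply comparative formation (ends in e: add -r): 'large' -> 'larger'.

larger


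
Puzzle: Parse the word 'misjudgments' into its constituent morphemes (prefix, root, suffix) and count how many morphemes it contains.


Step 1: Identify prefix: 'mis' (meaning: wrongly)
Step 2: Identify root: 'judge'
Step 3: Identify suffix(es): 'ment, s'
Decomposition: mis- (prefix: wrongly) + judge (root) + -ment (suffix: action/result) + -s (plural)
Total morphemes: 4

4 morphemes (mis- (prefix: wrongly) + judge (root) + -ment (suffix: action/result) + -s (plural))


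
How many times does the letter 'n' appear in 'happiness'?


Letter 'n' in 'happiness': found at position(s) 6 = 1 occurrence(s).

1


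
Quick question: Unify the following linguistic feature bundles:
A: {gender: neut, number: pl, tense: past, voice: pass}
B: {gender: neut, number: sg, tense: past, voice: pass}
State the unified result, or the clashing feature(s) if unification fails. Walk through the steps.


Compare features:
gender: A=neut vs B=neut -> unified: neut
number: A=pl vs B=sg -> CLASH
tense: A=past vs B=past -> unified: past
voice: A=pass vs B=pass -> unified: pass
Clash detected on feature 'number' (pl vs sg); unification fails.

CLASH on 'number' (pl vs sg)


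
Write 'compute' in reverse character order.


Reverse 'compute' character by character: 'etupmoc'.

etupmoc


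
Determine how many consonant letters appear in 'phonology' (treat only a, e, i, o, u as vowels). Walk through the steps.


Consonants in 'phonology': p, h, n, l, g, y = 6 consonants.

6


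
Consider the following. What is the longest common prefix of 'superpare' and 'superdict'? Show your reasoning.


Compare from the start: 5 characters match: 'super'. Mismatch at position 6: 'p' vs 'd'.

super


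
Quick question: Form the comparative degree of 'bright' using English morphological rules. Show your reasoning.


Apply comparative formation (add -er): 'bright' -> 'brighter'.

brighter


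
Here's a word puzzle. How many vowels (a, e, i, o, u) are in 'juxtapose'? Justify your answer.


Vowels in 'juxtapose': u, a, o, e = 4 vowels.

4


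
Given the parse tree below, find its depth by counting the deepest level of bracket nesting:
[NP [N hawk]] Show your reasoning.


Count bracket nesting levels:
'[' at pos 0: depth = 1
'[' at pos 4: depth = 2
Maximum depth reached: 2

2


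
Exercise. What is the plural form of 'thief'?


Apply rule: Change -f to -ves. 'thief' becomes 'thieves'.

thieves


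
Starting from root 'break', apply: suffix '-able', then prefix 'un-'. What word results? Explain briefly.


Step 1: Add suffix '-able' to 'break' = 'breakable'
Step 2: Add prefix 'un-' to 'breakable' = 'unbreakable'

unbreakable


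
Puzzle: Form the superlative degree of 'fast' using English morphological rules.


Apply superlative formation (add -est): 'fast' -> 'fastest'.

fastest


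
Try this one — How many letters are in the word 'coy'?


Spell out 'coy' and number each letter: c(1), o(2), y(3). Total: 3 letters.

3


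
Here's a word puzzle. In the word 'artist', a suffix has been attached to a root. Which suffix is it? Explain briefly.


The word 'artist' = 'art' (root) + '-ist' (suffix). The suffix is '-ist'.

ist


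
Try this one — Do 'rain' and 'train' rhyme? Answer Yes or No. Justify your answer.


Rime (stressed vowel + following sounds) of 'rain': -ain = /eɪn/
Rime of 'train': -ain = /eɪn/
/eɪn/ and /eɪn/ are the same ending sound, so the words rhyme.

Yes


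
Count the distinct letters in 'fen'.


Unique letters in 'fen': {e, f, n} = 3 distinct letters.

3


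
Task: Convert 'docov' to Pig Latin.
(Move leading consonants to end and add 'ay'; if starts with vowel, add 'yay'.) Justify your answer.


'docov': move consonant cluster 'd' to end and add 'ay': 'ocovday'.

ocovday


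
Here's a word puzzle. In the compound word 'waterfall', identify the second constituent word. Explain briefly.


Split 'waterfall' into 'water' + 'fall'. The second part is 'fall'.

fall


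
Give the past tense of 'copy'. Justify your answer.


Apply rule: Change -y to -ied. 'copy' becomes 'copied'.

copied


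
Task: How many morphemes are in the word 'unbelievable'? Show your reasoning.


Decomposition: un- (prefix) + believe (root) + -able (suffix) = 3 morpheme(s)

3 morphemes


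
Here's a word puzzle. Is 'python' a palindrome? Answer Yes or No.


Forward: 'python'
Reversed: 'nohtyp'
They differ.

No


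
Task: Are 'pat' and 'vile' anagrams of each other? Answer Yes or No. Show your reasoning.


Sorted letters of 'pat': 'apt'
Sorted letters of 'vile': 'eilv'
They do not match.

No


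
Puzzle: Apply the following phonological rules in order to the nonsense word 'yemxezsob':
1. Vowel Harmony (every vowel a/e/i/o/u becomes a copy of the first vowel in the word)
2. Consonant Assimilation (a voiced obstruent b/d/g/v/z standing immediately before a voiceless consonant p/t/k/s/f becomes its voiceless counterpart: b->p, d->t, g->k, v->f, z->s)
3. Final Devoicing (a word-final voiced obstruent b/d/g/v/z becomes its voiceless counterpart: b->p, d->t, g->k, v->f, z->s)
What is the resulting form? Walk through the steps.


Starting form: 'yemxezsob'
Rule 1: Vowel Harmony: all vowels become 'e' (matching first vowel). 'yemxezsob' -> 'yemxezseb'
Rule 2: Consonant Assimilation: voiced obstruent before voiceless consonant becomes voiceless ('zs' -> 'ss'). 'yemxezseb' -> 'yemxesseb'
Rule 3: Final Devoicing: word-final voiced obstruent 'b' becomes voiceless 'p'. 'yemxesseb' -> 'yemxessep'
Final form: 'yemxessep'

yemxessep


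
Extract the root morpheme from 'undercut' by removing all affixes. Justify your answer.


Remove prefix 'under' from 'undercut' to get root 'cut'.

cut


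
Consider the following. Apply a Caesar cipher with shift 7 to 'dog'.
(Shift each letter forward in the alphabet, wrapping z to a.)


Shift each letter by 7: d -> k, o -> v, g -> n. Result: 'kvn'.

kvn


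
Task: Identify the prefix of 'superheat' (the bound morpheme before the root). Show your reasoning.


The word 'superheat' = 'super' (prefix) + 'heat' (root). The prefix is 'super'.

super


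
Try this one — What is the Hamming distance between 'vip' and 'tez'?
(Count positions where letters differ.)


Alignment:
Position 1: 'v' vs 't' = DIFFER
Position 2: 'i' vs 'e' = DIFFER
Position 3: 'p' vs 'z' = DIFFER
Total differences: 3

3


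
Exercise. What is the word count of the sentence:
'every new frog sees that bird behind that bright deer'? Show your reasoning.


Split into words: every | new | frog | sees | that | bird | behind | that | bright | deer = 10 words.

10


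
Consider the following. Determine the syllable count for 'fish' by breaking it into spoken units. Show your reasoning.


Break 'fish' into syllables: fish -> fish = 1 syllable

1 syllable


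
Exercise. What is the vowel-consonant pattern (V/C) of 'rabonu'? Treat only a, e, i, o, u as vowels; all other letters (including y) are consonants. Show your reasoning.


Letter mapping: r = C, a = V, b = C, o = V, n = C, u = V.

CVCVCV


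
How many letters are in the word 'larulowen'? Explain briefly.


Spell out 'larulowen' and number each letter: l(1), a(2), r(3), u(4), l(5), o(6), w(7), e(8), n(9). Total: 9 letters.

9


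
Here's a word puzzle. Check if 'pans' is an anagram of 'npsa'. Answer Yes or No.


Sorted letters of 'pans': 'anps'
Sorted letters of 'npsa': 'anps'
They match.

Yes


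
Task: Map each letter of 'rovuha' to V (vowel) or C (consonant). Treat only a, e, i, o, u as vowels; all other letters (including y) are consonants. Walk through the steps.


Letter mapping: r = C, o = V, v = C, u = V, h = C, a = V.

CVCVCV


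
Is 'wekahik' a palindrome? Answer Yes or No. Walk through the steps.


Forward: 'wekahik'
Reversed: 'kihakew'
They differ.

No


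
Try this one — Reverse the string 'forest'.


Reverse 'forest' character by character: 'tserof'.

tserof


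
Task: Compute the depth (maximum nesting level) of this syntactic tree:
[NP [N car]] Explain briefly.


Count bracket nesting levels:
'[' at pos 0: depth = 1
'[' at pos 4: depth = 2
Maximum depth reached: 2

2


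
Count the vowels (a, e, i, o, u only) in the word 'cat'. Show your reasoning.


Vowels in 'cat': a = 1 vowels.

1


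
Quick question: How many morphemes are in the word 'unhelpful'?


Decomposition: un- (prefix) + help (root) + -ful (suffix) = 3 morpheme(s)

3 morphemes


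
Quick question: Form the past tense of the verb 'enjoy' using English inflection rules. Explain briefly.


Apply rule: Add -ed. 'enjoy' becomes 'enjoyed'.

enjoyed


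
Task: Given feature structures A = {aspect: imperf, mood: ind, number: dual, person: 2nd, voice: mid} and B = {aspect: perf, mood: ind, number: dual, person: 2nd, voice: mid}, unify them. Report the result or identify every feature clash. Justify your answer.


Compare features:
aspect: A=imperf vs B=perf -> CLASH
mood: A=ind vs B=ind -> unified: ind
number: A=dual vs B=dual -> unified: dual
person: A=2nd vs B=2nd -> unified: 2nd
voice: A=mid vs B=mid -> unified: mid
Clash detected on feature 'aspect' (imperf vs perf); unification fails.

CLASH on 'aspect' (imperf vs perf)


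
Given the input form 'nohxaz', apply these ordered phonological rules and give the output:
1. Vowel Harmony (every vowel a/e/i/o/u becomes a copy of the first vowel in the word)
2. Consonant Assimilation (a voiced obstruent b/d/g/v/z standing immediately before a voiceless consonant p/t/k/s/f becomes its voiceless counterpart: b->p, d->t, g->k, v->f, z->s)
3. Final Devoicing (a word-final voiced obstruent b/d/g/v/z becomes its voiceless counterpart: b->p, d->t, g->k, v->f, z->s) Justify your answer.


Starting form: 'nohxaz'
Rule 1: Vowel Harmony: all vowels become 'o' (matching first vowel). 'nohxaz' -> 'nohxoz'
Rule 2: Consonant Assimilation: no voiced obstruent (b/d/g/v/z) stands immediately before a voiceless consonant (p/t/k/s/f). No change.
Rule 3: Final Devoicing: word-final voiced obstruent 'z' becomes voiceless 's'. 'nohxoz' -> 'nohxos'
Final form: 'nohxos'

nohxos


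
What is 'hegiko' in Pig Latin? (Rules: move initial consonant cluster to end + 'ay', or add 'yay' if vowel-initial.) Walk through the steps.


'hegiko': move consonant cluster 'h' to end and add 'ay': 'egikohay'.

egikohay


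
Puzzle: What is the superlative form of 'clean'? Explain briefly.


Apply superlative formation (add -est): 'clean' -> 'cleanest'.

cleanest


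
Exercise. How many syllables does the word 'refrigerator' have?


Break 'refrigerator' into syllables: re-frig-er-a-tor -> re | frig | er | a | tor = 5 syllables

5 syllables


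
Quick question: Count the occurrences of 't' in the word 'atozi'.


Letter 't' in 'atozi': found at position(s) 2 = 1 occurrence(s).

1


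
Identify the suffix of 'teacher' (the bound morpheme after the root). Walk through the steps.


The word 'teacher' = 'teach' (root) + '-er' (suffix). The suffix is '-er'.

er


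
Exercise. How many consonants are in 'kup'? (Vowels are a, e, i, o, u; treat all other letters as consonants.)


Consonants in 'kup': k, p = 2 consonants.

2


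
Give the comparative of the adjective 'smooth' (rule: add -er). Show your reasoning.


Apply comparative formation (add -er): 'smooth' -> 'smoother'.

smoother


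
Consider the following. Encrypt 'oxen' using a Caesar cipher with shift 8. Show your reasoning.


Shift each letter by 8: o -> w, x -> f, e -> m, n -> v. Result: 'wfmv'.

wfmv


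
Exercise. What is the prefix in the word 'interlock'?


The word 'interlock' = 'inter' (prefix) + 'lock' (root). The prefix is 'inter'.

inter


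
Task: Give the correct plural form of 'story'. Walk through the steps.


Apply rule: Change -y to -ies (consonant + y). 'story' becomes 'stories'.

stories


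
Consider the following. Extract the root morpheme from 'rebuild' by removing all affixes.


Remove prefix 're' from 'rebuild' to get root 'build'.

build


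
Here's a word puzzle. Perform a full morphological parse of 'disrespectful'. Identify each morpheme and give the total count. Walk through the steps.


Step 1: Identify prefix: 'dis' (meaning: not/apart)
Step 2: Identify root: 'respect'
Step 3: Identify suffix(es): 'ful'
Decomposition: dis- (prefix: not/apart) + respect (root) + -ful (suffix: full of)
Total morphemes: 3

3 morphemes (dis- (prefix: not/apart) + respect (root) + -ful (suffix: full of))


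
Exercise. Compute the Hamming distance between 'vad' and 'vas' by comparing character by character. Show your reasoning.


Alignment:
Position 1: 'v' vs 'v' = match
Position 2: 'a' vs 'a' = match
Position 3: 'd' vs 's' = DIFFER
Total differences: 1

1


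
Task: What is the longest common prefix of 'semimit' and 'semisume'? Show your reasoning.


Compare from the start: 4 characters match: 'semi'. Mismatch at position 5: 'm' vs 's'.

semi


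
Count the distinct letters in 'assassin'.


Unique letters in 'assassin': {a, i, n, s} = 4 distinct letters.

4


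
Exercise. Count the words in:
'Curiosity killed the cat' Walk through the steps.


Split into words: Curiosity | killed | the | cat = 4 words.

4


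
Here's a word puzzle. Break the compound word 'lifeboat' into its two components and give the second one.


Split 'lifeboat' into 'life' + 'boat'. The second part is 'boat'.

boat


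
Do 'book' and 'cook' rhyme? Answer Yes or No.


Rime (stressed vowel + following sounds) of 'book': -ook = /ʊk/
Rime of 'cook': -ook = /ʊk/
/ʊk/ and /ʊk/ are the same ending sound, so the words rhyme.

Yes


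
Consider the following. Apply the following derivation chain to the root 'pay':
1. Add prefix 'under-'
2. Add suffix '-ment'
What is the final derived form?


Step 1: Add prefix 'under-' to 'pay' = 'underpay'
Step 2: Add suffix '-ment' to 'underpay' = 'underpayment'

underpayment


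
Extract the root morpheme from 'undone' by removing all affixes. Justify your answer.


Remove prefix 'un' from 'undone' to get root 'done'.

done


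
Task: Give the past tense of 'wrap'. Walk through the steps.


Apply rule: Double final consonant and add -ed. 'wrap' becomes 'wrapped'.

wrapped


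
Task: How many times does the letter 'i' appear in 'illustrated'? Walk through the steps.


Letter 'i' in 'illustrated': found at position(s) 1 = 1 occurrence(s).

1


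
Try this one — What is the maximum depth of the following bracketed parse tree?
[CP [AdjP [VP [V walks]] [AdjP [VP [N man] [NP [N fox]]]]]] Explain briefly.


Count bracket nesting levels:
'[' at pos 0: depth = 1
'[' at pos 4: depth = 2
'[' at pos 10: depth = 3
'[' at pos 14: depth = 4
'[' at pos 25: depth = 3
'[' at pos 31: depth = 4
'[' at pos 35: depth = 5
'[' at pos 43: depth = 5
'[' at pos 47: depth = 6
Maximum depth reached: 6

6


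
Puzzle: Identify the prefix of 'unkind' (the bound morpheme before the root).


The word 'unkind' = 'un' (prefix) + 'kind' (root). The prefix is 'un'.

un


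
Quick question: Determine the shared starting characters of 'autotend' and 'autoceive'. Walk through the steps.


Compare from the start: 4 characters match: 'auto'. Mismatch at position 5: 't' vs 'c'.

auto


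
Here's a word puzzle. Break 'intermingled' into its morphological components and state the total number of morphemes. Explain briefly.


Step 1: Identify prefix: 'inter' (meaning: between)
Step 2: Identify root: 'mingle'
Step 3: Identify suffix(es): 'ed'
Decomposition: inter- (prefix: between) + mingle (root) + -ed (suffix: past)
Total morphemes: 3

3 morphemes (inter- (prefix: between) + mingle (root) + -ed (suffix: past))
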